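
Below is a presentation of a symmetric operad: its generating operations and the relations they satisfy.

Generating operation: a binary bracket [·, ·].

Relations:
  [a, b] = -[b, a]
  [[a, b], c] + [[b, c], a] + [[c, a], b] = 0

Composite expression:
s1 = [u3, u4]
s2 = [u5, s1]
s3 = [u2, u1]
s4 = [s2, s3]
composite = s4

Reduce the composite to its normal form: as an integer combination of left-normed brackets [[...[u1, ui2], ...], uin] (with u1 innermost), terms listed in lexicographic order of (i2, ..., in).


Expand each bracket as ab - ba; the u1-initial words give the coefficients.
Composite bracket: [[u5, [u3, u4]], [u2, u1]]
The bracket unfolds into 16 signed words via [a, b] = ab - ba (2^4 = 16).
The u1-initial words carry the normal form:
  from u1u2u3u4u5, sign -1: term -[[[[u1, u2], u3], u4], u5]
  from u1u2u4u3u5, sign +1: term +[[[[u1, u2], u4], u3], u5]
  from u1u2u5u3u4, sign +1: term +[[[[u1, u2], u5], u3], u4]
  from u1u2u5u4u3, sign -1: term -[[[[u1, u2], u5], u4], u3]

-[[[[u1, u2], u3], u4], u5] + [[[[u1, u2], u4], u3], u5] + [[[[u1, u2], u5], u3], u4] - [[[[u1, u2], u5], u4], u3]


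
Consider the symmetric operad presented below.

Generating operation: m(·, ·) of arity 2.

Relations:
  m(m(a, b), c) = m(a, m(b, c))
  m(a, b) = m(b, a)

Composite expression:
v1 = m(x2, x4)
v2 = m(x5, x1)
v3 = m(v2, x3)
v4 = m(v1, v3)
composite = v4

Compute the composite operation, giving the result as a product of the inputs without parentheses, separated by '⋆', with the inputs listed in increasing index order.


x1 ⋆ x2 ⋆ x3 ⋆ x4 ⋆ x5

With m associative and commutative, the x-input set is all that matters.
m(x2, x4) unparenthesizes to x2 ⋆ x4
m(x5, x1) unparenthesizes to x5 ⋆ x1
m(m(x5, x1), x3) unparenthesizes to x5 ⋆ x1 ⋆ x3
m(m(x2, x4), m(m(x5, x1), x3)) unparenthesizes to x2 ⋆ x4 ⋆ x5 ⋆ x1 ⋆ x3
rearranged into index order: x1 ⋆ x2 ⋆ x3 ⋆ x4 ⋆ x5


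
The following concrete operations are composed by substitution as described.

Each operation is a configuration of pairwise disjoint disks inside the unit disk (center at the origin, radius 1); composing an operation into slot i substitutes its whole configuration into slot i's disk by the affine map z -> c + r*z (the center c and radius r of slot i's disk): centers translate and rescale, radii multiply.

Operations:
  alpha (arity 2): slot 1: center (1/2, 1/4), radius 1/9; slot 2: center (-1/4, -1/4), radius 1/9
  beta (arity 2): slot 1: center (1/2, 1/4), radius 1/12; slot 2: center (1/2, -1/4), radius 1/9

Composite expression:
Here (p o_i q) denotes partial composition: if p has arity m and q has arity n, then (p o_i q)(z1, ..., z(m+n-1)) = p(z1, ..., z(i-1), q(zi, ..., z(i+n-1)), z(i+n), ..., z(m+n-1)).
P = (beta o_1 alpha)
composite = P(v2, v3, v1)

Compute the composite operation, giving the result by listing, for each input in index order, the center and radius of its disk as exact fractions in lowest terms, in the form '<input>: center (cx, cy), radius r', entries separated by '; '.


v1: center (1/2, -1/4), radius 1/9; v2: center (13/24, 13/48), radius 1/108; v3: center (23/48, 11/48), radius 1/108

Follow each v-input down from beta: c' goes to c + r*c', radius to r*r'.
tracing v2 down its 2-map path: center (13/24, 13/48), radius 1/108
tracing v3 down its 2-map path: center (23/48, 11/48), radius 1/108
tracing v1 down its 1-map path: center (1/2, -1/4), radius 1/9


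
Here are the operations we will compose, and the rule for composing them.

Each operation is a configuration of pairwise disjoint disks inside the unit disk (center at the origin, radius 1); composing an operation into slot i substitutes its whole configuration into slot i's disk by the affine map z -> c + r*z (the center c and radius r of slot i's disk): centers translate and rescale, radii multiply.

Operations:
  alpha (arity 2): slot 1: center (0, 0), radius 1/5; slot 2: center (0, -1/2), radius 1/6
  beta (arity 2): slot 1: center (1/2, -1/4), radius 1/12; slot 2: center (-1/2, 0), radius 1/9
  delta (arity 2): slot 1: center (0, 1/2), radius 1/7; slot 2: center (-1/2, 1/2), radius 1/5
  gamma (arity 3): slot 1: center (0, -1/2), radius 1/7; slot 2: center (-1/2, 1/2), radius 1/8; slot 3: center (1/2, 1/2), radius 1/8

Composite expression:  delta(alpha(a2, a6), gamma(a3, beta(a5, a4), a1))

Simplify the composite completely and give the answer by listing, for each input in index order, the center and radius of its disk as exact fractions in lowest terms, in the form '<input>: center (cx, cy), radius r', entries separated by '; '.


a1: center (-2/5, 3/5), radius 1/40; a2: center (0, 1/2), radius 1/35; a3: center (-1/2, 2/5), radius 1/35; a4: center (-49/80, 3/5), radius 1/360; a5: center (-47/80, 19/32), radius 1/480; a6: center (0, 3/7), radius 1/42

Below delta, radii multiply path by path; the a-disk centers shift.
tracing a2 down its 2-map path: center (0, 1/2), radius 1/35
tracing a6 down its 2-map path: center (0, 3/7), radius 1/42
tracing a3 down its 2-map path: center (-1/2, 2/5), radius 1/35
tracing a5 down its 3-map path: center (-47/80, 19/32), radius 1/480
tracing a4 down its 3-map path: center (-49/80, 3/5), radius 1/360
tracing a1 down its 2-map path: center (-2/5, 3/5), radius 1/40


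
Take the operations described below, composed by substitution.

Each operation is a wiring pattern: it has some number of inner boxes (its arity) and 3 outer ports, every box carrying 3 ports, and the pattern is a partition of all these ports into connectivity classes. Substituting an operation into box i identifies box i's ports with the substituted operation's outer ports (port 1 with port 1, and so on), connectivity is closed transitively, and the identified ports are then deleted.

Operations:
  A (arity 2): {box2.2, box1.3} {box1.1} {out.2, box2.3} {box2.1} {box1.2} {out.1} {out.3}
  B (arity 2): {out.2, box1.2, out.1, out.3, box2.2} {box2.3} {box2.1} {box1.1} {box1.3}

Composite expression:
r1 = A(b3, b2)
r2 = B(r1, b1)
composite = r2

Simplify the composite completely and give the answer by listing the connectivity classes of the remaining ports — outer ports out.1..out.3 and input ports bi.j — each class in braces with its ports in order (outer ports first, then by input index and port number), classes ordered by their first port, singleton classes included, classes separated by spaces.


{out.1, out.2, out.3, b1.2, b2.3} {b1.1} {b1.3} {b2.1} {b2.2, b3.3} {b3.1} {b3.2}

Reachability decides: close wires over B-identified ports.
A over (b3, b2) gives {out.1} {out.2, b2.3} {out.3} {b2.1} {b2.2, b3.3} {b3.1} {b3.2}, out.j being that stage's outer ports
B over (b3, b2, b1) gives {out.1, out.2, out.3, b1.2, b2.3} {b1.1} {b1.3} {b2.1} {b2.2, b3.3} {b3.1} {b3.2}, out.j being that stage's outer ports


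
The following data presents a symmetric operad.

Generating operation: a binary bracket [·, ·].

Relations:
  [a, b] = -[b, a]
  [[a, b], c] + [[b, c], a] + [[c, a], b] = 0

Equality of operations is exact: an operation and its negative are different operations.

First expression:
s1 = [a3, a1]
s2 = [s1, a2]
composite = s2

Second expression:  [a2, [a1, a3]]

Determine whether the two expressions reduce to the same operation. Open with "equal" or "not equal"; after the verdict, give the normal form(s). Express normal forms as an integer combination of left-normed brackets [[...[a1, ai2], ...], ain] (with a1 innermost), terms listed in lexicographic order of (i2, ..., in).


Normal form of the first expression: -[[a1, a3], a2]
Normal form of the second expression: -[[a1, a3], a2]
The forms coincide; equal.

equal: each reduces to -[[a1, a3], a2]


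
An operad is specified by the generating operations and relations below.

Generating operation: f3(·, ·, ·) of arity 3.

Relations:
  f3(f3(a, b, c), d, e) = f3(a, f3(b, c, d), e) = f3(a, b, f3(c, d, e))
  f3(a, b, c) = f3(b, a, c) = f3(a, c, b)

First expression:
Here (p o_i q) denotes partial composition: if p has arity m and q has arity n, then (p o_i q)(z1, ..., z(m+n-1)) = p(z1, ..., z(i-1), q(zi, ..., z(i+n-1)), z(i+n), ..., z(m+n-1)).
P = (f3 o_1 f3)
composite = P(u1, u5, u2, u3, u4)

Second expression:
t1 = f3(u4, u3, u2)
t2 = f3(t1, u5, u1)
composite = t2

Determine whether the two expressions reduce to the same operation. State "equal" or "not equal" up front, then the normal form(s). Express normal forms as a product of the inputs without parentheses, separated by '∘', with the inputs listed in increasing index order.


equal: each reduces to u1 ∘ u2 ∘ u3 ∘ u4 ∘ u5


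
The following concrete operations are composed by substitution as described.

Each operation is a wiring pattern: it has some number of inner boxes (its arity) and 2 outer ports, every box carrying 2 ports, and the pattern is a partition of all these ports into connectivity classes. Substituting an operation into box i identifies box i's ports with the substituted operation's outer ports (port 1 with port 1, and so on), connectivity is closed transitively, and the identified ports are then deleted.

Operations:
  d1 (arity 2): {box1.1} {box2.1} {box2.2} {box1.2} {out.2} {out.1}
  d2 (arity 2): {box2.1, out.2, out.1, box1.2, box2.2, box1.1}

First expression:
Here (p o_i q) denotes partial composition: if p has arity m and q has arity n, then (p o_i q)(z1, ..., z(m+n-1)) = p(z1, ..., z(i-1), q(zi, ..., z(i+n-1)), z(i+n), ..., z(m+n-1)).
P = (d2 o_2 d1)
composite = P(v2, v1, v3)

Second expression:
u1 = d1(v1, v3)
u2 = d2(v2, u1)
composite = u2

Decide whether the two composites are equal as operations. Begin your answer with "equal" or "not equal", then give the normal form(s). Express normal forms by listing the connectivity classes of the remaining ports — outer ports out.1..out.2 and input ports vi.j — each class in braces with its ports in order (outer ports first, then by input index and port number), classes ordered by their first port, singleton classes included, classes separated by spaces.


equal: each reduces to {out.1, out.2, v2.1, v2.2} {v1.1} {v1.2} {v3.1} {v3.2}

In normal form, the first expression is {out.1, out.2, v2.1, v2.2} {v1.1} {v1.2} {v3.1} {v3.2}
In normal form, the second expression is {out.1, out.2, v2.1, v2.2} {v1.1} {v1.2} {v3.1} {v3.2}
Identical normal forms: equal.


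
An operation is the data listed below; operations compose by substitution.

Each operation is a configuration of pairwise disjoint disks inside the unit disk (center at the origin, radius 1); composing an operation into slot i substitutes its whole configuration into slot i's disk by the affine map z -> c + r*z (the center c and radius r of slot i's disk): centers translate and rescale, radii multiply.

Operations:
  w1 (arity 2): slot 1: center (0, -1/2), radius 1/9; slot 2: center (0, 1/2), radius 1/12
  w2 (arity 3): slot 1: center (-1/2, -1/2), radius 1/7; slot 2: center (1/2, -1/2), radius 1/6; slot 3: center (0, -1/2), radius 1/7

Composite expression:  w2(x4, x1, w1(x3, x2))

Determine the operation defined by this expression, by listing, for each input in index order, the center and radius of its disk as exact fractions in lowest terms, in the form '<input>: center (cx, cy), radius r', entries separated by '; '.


x1: center (1/2, -1/2), radius 1/6; x2: center (0, -3/7), radius 1/84; x3: center (0, -4/7), radius 1/63; x4: center (-1/2, -1/2), radius 1/7

Only the slot chain above each x matters under w2; compose those maps.
x4: after 1 affine step, its disk has center (-1/2, -1/2), radius 1/7
x1: after 1 affine step, its disk has center (1/2, -1/2), radius 1/6
x3: after 2 affine steps, its disk has center (0, -4/7), radius 1/63
x2: after 2 affine steps, its disk has center (0, -3/7), radius 1/84


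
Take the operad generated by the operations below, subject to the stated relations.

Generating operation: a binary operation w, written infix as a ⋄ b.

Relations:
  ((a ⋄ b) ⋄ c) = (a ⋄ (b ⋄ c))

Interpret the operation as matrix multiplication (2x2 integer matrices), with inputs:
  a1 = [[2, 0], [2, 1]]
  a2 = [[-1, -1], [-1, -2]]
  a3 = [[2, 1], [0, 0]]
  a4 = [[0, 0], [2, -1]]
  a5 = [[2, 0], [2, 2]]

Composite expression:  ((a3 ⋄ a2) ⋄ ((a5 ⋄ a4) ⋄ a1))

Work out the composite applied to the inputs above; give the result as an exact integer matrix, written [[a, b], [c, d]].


(a3 ⋄ a2) = [[-3, -4], [0, 0]]
(a5 ⋄ a4) = [[0, 0], [4, -2]]
((a5 ⋄ a4) ⋄ a1) = [[0, 0], [4, -2]]
((a3 ⋄ a2) ⋄ ((a5 ⋄ a4) ⋄ a1)) = [[-16, 8], [0, 0]]

[[-16, 8], [0, 0]]


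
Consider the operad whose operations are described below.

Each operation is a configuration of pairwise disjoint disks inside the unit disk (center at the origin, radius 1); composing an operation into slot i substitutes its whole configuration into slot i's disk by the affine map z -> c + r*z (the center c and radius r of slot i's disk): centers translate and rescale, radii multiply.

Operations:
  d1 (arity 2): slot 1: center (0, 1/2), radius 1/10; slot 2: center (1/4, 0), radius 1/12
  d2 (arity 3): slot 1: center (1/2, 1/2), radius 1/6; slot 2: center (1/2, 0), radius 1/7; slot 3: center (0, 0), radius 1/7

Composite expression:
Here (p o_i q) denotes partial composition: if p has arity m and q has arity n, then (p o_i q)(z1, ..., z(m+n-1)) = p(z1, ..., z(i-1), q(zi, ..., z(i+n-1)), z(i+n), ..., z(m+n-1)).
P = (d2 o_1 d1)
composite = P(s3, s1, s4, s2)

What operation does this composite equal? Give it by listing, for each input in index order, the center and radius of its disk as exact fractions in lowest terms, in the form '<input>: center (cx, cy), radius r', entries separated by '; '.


Affine substitution under d2: radii multiply and s-centers shift.
s3 passes through 2 substitutions, ending at center (1/2, 7/12), radius 1/60
s1 passes through 2 substitutions, ending at center (13/24, 1/2), radius 1/72
s4 passes through 1 substitution, ending at center (1/2, 0), radius 1/7
s2 passes through 1 substitution, ending at center (0, 0), radius 1/7

s1: center (13/24, 1/2), radius 1/72; s2: center (0, 0), radius 1/7; s3: center (1/2, 7/12), radius 1/60; s4: center (1/2, 0), radius 1/7


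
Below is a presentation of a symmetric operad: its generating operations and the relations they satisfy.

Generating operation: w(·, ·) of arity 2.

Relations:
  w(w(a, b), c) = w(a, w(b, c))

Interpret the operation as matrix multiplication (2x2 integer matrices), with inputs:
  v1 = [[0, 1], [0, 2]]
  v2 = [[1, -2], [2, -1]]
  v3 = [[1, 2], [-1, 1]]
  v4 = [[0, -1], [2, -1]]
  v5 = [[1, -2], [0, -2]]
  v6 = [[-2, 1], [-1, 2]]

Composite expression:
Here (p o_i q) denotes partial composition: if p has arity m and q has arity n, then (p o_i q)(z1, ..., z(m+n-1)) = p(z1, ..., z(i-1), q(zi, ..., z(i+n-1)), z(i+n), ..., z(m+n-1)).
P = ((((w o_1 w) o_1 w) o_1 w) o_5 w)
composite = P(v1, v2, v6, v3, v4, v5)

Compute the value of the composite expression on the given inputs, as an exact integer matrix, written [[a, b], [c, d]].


[[-12, 6], [-24, 12]]

w(v1, v2) = [[2, -1], [4, -2]]
w(w(v1, v2), v6) = [[-3, 0], [-6, 0]]
w(w(w(v1, v2), v6), v3) = [[-3, -6], [-6, -12]]
w(v4, v5) = [[0, 2], [2, -2]]
w(w(w(w(v1, v2), v6), v3), w(v4, v5)) = [[-12, 6], [-24, 12]]


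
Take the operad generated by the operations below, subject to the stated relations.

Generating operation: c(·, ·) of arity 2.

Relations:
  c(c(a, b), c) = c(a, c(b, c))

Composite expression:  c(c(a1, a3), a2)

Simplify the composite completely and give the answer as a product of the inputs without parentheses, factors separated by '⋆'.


a1 ⋆ a3 ⋆ a2


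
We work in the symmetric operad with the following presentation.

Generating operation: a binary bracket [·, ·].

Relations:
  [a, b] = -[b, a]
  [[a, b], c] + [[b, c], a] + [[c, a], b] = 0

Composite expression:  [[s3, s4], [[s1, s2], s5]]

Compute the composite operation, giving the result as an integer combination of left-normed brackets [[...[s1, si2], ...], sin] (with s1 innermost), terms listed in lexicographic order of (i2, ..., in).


-[[[[s1, s2], s5], s3], s4] + [[[[s1, s2], s5], s4], s3]


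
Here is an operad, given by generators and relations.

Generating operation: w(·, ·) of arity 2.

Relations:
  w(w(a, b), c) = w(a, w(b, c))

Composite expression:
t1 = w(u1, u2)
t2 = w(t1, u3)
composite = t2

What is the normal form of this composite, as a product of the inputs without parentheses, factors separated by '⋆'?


Key point: w is associative — brackets drop, the u-order remains.
w(u1, u2) linearizes to u1 ⋆ u2
w(w(u1, u2), u3) linearizes to u1 ⋆ u2 ⋆ u3

u1 ⋆ u2 ⋆ u3


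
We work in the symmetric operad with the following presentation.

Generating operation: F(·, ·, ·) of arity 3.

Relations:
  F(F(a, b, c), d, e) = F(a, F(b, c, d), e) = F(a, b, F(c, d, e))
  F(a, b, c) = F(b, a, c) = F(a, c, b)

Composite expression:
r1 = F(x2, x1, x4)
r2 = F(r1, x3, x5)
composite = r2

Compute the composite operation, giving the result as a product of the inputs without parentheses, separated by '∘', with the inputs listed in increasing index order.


Any arrangement under F is one operation, so sort the x-inputs.
F(x2, x1, x4) linearizes to x2 ∘ x1 ∘ x4
F(F(x2, x1, x4), x3, x5) linearizes to x2 ∘ x1 ∘ x4 ∘ x3 ∘ x5
rearranged into index order: x1 ∘ x2 ∘ x3 ∘ x4 ∘ x5

x1 ∘ x2 ∘ x3 ∘ x4 ∘ x5


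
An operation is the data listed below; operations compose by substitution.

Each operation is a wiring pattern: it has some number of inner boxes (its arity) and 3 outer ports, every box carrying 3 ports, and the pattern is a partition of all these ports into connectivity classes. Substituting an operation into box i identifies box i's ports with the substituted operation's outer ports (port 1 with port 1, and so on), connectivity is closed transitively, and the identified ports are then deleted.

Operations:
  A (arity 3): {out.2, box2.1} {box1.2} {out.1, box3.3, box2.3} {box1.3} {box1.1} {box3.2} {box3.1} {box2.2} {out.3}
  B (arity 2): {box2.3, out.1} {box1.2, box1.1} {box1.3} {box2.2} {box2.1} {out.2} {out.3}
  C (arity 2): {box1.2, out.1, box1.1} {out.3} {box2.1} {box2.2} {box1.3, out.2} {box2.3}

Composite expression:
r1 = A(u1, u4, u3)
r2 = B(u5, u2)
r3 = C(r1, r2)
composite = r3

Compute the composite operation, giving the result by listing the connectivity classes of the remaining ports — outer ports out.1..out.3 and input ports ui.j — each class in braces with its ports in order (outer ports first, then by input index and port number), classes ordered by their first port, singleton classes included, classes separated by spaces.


{out.1, u3.3, u4.1, u4.3} {out.2} {out.3} {u1.1} {u1.2} {u1.3} {u2.1} {u2.2} {u2.3} {u3.1} {u3.2} {u4.2} {u5.1, u5.2} {u5.3}

Treat the ports identified at C as solder joints: merge, then drop.
after A, the pattern on (u1, u4, u3) reads {out.1, u3.3, u4.3} {out.2, u4.1} {out.3} {u1.1} {u1.2} {u1.3} {u3.1} {u3.2} {u4.2} (out.j = its outer ports)
after B, the pattern on (u5, u2) reads {out.1, u2.3} {out.2} {out.3} {u2.1} {u2.2} {u5.1, u5.2} {u5.3} (out.j = its outer ports)
after C, the pattern on (u1, u4, u3, u5, u2) reads {out.1, u3.3, u4.1, u4.3} {out.2} {out.3} {u1.1} {u1.2} {u1.3} {u2.1} {u2.2} {u2.3} {u3.1} {u3.2} {u4.2} {u5.1, u5.2} {u5.3} (out.j = its outer ports)


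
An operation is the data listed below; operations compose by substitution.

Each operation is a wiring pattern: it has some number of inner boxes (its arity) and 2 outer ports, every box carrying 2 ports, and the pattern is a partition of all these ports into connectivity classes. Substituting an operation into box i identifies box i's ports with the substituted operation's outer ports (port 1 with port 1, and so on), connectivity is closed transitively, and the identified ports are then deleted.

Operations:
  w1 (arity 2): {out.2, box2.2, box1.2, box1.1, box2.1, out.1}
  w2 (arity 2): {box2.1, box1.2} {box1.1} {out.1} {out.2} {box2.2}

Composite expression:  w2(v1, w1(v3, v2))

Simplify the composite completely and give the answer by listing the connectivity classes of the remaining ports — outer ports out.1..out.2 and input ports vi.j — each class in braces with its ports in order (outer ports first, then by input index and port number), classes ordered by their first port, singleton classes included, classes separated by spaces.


{out.1} {out.2} {v1.1} {v1.2, v2.1, v2.2, v3.1, v3.2}

Treat the ports identified at w2 as solder joints: merge, then drop.
through w1, on inputs (v3, v2): {out.1, out.2, v2.1, v2.2, v3.1, v3.2} (out.j = stage outer ports)
through w2, on inputs (v1, v3, v2): {out.1} {out.2} {v1.1} {v1.2, v2.1, v2.2, v3.1, v3.2} (out.j = stage outer ports)


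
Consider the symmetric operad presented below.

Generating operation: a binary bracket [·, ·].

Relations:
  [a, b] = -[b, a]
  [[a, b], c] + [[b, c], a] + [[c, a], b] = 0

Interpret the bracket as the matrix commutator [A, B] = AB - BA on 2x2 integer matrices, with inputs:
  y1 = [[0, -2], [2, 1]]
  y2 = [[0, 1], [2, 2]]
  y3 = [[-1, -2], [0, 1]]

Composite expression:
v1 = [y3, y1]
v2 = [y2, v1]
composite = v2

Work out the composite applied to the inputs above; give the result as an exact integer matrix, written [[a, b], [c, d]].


[y3, y1] = [[-4, 2], [4, 4]]
[y2, [y3, y1]] = [[0, 4], [-8, 0]]

[[0, 4], [-8, 0]]


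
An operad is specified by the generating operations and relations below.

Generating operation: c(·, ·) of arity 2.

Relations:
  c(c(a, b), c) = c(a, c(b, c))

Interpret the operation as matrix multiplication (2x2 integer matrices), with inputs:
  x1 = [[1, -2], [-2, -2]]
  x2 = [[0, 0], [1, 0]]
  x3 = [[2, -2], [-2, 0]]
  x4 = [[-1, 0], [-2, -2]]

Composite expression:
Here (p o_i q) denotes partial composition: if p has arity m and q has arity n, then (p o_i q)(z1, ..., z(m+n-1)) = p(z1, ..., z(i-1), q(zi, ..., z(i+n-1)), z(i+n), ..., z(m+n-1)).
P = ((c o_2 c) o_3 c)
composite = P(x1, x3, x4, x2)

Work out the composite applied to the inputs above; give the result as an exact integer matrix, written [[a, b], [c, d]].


[[4, 0], [-8, 0]]

c(x4, x2) = [[0, 0], [-2, 0]]
c(x3, c(x4, x2)) = [[4, 0], [0, 0]]
c(x1, c(x3, c(x4, x2))) = [[4, 0], [-8, 0]]


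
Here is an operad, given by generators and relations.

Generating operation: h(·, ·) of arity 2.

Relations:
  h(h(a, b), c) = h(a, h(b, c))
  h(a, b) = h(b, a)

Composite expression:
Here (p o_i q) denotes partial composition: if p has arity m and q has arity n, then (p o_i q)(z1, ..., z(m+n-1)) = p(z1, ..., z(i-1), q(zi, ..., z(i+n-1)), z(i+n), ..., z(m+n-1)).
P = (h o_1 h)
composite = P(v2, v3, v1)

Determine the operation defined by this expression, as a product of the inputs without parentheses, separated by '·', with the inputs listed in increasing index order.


Any arrangement under h is one operation, so sort the v-inputs.
h(v2, v3) unparenthesizes to v2 · v3
h(h(v2, v3), v1) unparenthesizes to v2 · v3 · v1
sorting the factors by input index: v1 · v2 · v3

v1 · v2 · v3


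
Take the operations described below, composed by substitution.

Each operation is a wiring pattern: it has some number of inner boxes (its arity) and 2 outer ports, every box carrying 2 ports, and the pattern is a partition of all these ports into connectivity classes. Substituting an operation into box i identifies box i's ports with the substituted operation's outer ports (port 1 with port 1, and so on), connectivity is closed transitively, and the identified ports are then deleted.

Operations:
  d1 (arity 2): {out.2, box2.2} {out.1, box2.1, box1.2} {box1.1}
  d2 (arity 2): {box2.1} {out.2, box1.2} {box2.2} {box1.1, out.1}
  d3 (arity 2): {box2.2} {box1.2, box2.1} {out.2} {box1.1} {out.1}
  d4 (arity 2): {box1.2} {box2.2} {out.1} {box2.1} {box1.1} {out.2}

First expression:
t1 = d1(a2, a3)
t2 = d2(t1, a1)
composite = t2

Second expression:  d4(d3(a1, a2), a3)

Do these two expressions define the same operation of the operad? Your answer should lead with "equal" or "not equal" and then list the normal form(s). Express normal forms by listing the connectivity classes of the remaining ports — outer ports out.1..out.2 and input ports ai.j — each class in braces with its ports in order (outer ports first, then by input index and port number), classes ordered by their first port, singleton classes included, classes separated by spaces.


The first expression, normalized: {out.1, a2.2, a3.1} {out.2, a3.2} {a1.1} {a1.2} {a2.1}
The second expression, normalized: {out.1} {out.2} {a1.1} {a1.2, a2.1} {a2.2} {a3.1} {a3.2}
The normal forms differ: not equal.

not equal: they reduce to {out.1, a2.2, a3.1} {out.2, a3.2} {a1.1} {a1.2} {a2.1} and {out.1} {out.2} {a1.1} {a1.2, a2.1} {a2.2} {a3.1} {a3.2}


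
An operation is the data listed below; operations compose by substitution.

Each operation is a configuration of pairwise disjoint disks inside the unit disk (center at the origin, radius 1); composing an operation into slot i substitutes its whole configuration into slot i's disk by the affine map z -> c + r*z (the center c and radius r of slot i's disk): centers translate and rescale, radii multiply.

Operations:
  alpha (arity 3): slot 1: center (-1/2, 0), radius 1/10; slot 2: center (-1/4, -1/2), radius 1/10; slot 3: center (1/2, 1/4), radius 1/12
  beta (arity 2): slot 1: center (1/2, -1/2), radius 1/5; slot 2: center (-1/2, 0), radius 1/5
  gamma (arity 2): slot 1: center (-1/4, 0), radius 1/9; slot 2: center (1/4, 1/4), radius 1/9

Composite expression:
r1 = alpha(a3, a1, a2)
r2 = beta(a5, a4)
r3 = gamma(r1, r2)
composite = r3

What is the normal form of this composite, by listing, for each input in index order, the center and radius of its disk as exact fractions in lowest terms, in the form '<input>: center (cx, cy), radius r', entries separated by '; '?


a1: center (-5/18, -1/18), radius 1/90; a2: center (-7/36, 1/36), radius 1/108; a3: center (-11/36, 0), radius 1/90; a4: center (7/36, 1/4), radius 1/45; a5: center (11/36, 7/36), radius 1/45

Below gamma, radii multiply path by path; the a-disk centers shift.
tracing a3 down its 2-map path: center (-11/36, 0), radius 1/90
tracing a1 down its 2-map path: center (-5/18, -1/18), radius 1/90
tracing a2 down its 2-map path: center (-7/36, 1/36), radius 1/108
tracing a5 down its 2-map path: center (11/36, 7/36), radius 1/45
tracing a4 down its 2-map path: center (7/36, 1/4), radius 1/45


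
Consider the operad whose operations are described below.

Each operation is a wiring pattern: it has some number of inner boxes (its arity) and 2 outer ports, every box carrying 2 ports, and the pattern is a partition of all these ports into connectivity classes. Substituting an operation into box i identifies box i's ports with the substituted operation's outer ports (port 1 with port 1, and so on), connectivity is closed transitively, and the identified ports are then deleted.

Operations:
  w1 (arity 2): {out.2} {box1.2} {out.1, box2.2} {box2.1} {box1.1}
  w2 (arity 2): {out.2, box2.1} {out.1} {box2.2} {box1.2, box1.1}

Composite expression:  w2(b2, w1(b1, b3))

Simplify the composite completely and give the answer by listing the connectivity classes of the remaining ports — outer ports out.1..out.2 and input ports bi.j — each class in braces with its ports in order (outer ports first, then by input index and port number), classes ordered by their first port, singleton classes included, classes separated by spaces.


{out.1} {out.2, b3.2} {b1.1} {b1.2} {b2.1, b2.2} {b3.1}

Connectivity passes through glued w2-boundaries; trace each wire chain.
stage w1: inputs (b1, b3), connectivity {out.1, b3.2} {out.2} {b1.1} {b1.2} {b3.1}, out.j its boundary
stage w2: inputs (b2, b1, b3), connectivity {out.1} {out.2, b3.2} {b1.1} {b1.2} {b2.1, b2.2} {b3.1}, out.j its boundary


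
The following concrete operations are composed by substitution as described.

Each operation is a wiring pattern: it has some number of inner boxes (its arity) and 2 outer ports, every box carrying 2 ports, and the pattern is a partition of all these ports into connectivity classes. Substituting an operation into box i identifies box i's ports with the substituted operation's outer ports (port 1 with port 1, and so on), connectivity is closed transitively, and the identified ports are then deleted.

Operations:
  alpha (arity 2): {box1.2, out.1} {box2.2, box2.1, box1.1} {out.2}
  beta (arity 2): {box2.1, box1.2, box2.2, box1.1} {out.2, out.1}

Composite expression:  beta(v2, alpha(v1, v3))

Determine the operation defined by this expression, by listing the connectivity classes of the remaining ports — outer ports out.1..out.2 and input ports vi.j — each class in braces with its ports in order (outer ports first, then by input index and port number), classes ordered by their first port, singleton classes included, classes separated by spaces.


Connectivity passes through glued beta-boundaries; trace each wire chain.
through alpha, on inputs (v1, v3): {out.1, v1.2} {out.2} {v1.1, v3.1, v3.2} (out.j = stage outer ports)
through beta, on inputs (v2, v1, v3): {out.1, out.2} {v1.1, v3.1, v3.2} {v1.2, v2.1, v2.2} (out.j = stage outer ports)

{out.1, out.2} {v1.1, v3.1, v3.2} {v1.2, v2.1, v2.2}


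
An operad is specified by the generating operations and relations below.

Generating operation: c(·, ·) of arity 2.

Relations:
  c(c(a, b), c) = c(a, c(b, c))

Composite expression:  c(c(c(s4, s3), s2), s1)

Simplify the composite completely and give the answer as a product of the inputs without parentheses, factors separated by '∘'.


s4 ∘ s3 ∘ s2 ∘ s1

Under associativity of c, the answer is the s's in reading order.
c(s4, s3) linearizes to s4 ∘ s3
c(c(s4, s3), s2) linearizes to s4 ∘ s3 ∘ s2
c(c(c(s4, s3), s2), s1) linearizes to s4 ∘ s3 ∘ s2 ∘ s1


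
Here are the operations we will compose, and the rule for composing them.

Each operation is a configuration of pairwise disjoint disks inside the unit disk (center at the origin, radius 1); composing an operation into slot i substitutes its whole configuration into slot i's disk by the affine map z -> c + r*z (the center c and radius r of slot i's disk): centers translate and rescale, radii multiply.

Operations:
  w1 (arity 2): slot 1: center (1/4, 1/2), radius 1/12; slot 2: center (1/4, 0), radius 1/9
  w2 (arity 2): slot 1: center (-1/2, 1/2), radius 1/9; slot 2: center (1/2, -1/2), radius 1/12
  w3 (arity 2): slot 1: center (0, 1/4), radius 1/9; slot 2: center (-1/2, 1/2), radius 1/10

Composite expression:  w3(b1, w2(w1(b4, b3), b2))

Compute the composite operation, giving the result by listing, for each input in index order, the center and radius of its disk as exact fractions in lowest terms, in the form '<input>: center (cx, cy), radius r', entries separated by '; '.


b1: center (0, 1/4), radius 1/9; b2: center (-9/20, 9/20), radius 1/120; b3: center (-197/360, 11/20), radius 1/810; b4: center (-197/360, 5/9), radius 1/1080

Below w3, radii multiply path by path; the b-disk centers shift.
b1 passes through 1 substitution, ending at center (0, 1/4), radius 1/9
b4 passes through 3 substitutions, ending at center (-197/360, 5/9), radius 1/1080
b3 passes through 3 substitutions, ending at center (-197/360, 11/20), radius 1/810
b2 passes through 2 substitutions, ending at center (-9/20, 9/20), radius 1/120


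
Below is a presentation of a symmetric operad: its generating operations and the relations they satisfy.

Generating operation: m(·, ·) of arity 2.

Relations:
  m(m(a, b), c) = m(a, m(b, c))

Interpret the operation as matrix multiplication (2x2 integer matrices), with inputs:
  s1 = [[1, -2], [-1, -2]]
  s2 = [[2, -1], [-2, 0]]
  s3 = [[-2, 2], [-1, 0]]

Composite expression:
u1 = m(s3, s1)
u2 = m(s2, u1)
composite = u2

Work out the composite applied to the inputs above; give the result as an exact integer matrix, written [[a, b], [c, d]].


[[-7, -2], [8, 0]]

m(s3, s1) = [[-4, 0], [-1, 2]]
m(s2, m(s3, s1)) = [[-7, -2], [8, 0]]


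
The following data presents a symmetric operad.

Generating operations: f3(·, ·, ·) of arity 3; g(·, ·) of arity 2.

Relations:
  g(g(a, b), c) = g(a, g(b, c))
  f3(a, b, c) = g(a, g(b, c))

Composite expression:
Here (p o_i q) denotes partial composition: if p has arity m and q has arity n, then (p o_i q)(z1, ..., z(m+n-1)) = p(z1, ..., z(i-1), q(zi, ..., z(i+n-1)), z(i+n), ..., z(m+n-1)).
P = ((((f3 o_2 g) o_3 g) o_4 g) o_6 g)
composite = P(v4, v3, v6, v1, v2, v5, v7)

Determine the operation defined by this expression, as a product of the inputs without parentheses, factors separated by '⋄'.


Every regrouping of f3 is equal, so read the v-inputs in written order.
g(v1, v2) spells out as v1 ⋄ v2
g(v6, g(v1, v2)) spells out as v6 ⋄ v1 ⋄ v2
g(v3, g(v6, g(v1, v2))) spells out as v3 ⋄ v6 ⋄ v1 ⋄ v2
g(v5, v7) spells out as v5 ⋄ v7
f3(v4, g(v3, g(v6, g(v1, v2))), g(v5, v7)) spells out as v4 ⋄ v3 ⋄ v6 ⋄ v1 ⋄ v2 ⋄ v5 ⋄ v7

v4 ⋄ v3 ⋄ v6 ⋄ v1 ⋄ v2 ⋄ v5 ⋄ v7


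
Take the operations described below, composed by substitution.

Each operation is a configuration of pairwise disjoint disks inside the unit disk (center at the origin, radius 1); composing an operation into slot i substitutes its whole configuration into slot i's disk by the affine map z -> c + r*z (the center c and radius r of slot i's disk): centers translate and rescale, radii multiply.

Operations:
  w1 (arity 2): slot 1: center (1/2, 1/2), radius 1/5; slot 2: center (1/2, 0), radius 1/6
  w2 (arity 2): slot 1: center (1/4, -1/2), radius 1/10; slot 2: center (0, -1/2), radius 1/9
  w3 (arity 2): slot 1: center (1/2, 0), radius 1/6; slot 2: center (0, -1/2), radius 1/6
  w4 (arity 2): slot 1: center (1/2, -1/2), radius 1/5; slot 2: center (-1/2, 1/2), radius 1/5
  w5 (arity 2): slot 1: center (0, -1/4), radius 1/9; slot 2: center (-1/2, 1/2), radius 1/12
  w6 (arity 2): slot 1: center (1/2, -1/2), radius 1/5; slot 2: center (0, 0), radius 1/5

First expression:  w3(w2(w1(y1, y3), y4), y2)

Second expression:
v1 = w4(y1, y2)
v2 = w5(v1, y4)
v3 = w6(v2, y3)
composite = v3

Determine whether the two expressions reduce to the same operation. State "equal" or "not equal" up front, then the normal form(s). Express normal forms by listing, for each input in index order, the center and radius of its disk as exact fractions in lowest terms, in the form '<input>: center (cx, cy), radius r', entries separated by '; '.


not equal; first: y1: center (11/20, -3/40), radius 1/300; y2: center (0, -1/2), radius 1/6; y3: center (11/20, -1/12), radius 1/360; y4: center (1/2, -1/12), radius 1/54; second: y1: center (23/45, -101/180), radius 1/225; y2: center (22/45, -97/180), radius 1/225; y3: center (0, 0), radius 1/5; y4: center (2/5, -2/5), radius 1/60

The first expression reduces to y1: center (11/20, -3/40), radius 1/300; y2: center (0, -1/2), radius 1/6; y3: center (11/20, -1/12), radius 1/360; y4: center (1/2, -1/12), radius 1/54
The second expression reduces to y1: center (23/45, -101/180), radius 1/225; y2: center (22/45, -97/180), radius 1/225; y3: center (0, 0), radius 1/5; y4: center (2/5, -2/5), radius 1/60
They disagree, so not equal.


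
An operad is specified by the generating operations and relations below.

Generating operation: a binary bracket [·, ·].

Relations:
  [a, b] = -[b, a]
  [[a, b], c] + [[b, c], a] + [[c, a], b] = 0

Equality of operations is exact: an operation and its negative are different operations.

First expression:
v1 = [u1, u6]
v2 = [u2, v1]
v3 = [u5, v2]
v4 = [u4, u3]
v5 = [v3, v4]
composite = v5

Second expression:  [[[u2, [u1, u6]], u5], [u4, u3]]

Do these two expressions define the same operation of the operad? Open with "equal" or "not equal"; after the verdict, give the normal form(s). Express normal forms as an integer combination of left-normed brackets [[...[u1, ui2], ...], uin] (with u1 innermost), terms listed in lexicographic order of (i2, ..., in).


Normal form of the first expression: -[[[[[u1, u6], u2], u5], u3], u4] + [[[[[u1, u6], u2], u5], u4], u3]
Normal form of the second expression: [[[[[u1, u6], u2], u5], u3], u4] - [[[[[u1, u6], u2], u5], u4], u3]
Distinct normal forms: not equal.

not equal; the first gives -[[[[[u1, u6], u2], u5], u3], u4] + [[[[[u1, u6], u2], u5], u4], u3] and the second [[[[[u1, u6], u2], u5], u3], u4] - [[[[[u1, u6], u2], u5], u4], u3]


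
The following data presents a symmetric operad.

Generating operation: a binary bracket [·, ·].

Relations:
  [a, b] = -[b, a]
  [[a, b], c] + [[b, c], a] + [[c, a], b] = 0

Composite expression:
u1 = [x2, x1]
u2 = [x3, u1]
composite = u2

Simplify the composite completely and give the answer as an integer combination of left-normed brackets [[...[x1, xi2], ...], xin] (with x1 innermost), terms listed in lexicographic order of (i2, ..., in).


Left-normed coefficients sit on the x1-initial expansion words.
Composite bracket: [x3, [x2, x1]]
Each bracket splits as ab - ba, giving 4 signed words (2^2 = 4).
Words beginning with x1 determine it all:
  x1x2x3 (sign +1) contributes +[[x1, x2], x3]

[[x1, x2], x3]


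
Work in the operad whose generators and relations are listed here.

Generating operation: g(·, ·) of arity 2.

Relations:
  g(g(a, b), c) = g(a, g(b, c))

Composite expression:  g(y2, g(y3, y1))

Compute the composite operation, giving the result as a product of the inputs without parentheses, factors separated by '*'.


y2 * y3 * y1

Under associativity of g, the answer is the y's in reading order.
g(y3, y1) linearizes to y3 * y1
g(y2, g(y3, y1)) linearizes to y2 * y3 * y1


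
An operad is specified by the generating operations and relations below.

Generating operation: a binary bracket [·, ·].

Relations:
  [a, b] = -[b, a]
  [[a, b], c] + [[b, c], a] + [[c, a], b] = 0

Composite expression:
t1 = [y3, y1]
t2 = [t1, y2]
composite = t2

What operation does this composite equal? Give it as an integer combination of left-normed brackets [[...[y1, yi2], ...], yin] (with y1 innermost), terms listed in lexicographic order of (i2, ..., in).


-[[y1, y3], y2]

A multilinear Lie element is pinned by y1-initial words (y1 innermost).
Composite bracket: [[y3, y1], y2]
Under [a, b] = ab - ba we get 4 signed associative words (2^2 = 4).
The y1-initial words carry the normal form:
  y1y3y2 appears with sign -1, giving the term -[[y1, y3], y2]


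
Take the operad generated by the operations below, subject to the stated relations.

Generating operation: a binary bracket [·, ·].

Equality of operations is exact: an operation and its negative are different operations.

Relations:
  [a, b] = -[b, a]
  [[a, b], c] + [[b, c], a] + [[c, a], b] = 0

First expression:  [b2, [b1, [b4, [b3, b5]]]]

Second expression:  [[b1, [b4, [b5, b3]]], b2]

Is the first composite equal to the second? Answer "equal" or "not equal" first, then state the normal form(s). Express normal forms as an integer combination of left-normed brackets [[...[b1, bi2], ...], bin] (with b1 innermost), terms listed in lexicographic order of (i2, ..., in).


The first expression reduces to [[[[b1, b3], b5], b4], b2] - [[[[b1, b4], b3], b5], b2] + [[[[b1, b4], b5], b3], b2] - [[[[b1, b5], b3], b4], b2]
The second expression reduces to [[[[b1, b3], b5], b4], b2] - [[[[b1, b4], b3], b5], b2] + [[[[b1, b4], b5], b3], b2] - [[[[b1, b5], b3], b4], b2]
Identical normal forms: equal.

equal; the common form is [[[[b1, b3], b5], b4], b2] - [[[[b1, b4], b3], b5], b2] + [[[[b1, b4], b5], b3], b2] - [[[[b1, b5], b3], b4], b2]


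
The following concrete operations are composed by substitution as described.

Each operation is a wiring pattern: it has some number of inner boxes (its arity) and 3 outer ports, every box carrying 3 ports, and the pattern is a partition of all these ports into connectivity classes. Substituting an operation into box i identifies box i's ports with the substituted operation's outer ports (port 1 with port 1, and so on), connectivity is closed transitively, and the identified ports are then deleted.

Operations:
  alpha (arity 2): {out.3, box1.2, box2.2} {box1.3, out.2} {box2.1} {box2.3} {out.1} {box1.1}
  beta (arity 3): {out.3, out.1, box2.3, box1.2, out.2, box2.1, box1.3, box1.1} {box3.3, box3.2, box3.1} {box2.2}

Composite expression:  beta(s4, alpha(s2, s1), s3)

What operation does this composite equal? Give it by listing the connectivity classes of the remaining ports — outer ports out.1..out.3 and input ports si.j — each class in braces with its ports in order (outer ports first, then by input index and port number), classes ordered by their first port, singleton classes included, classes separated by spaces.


{out.1, out.2, out.3, s1.2, s2.2, s4.1, s4.2, s4.3} {s1.1} {s1.3} {s2.1} {s2.3} {s3.1, s3.2, s3.3}

Connectivity passes through glued beta-boundaries; trace each wire chain.
alpha over (s2, s1) gives {out.1} {out.2, s2.3} {out.3, s1.2, s2.2} {s1.1} {s1.3} {s2.1}, out.j being that stage's outer ports
beta over (s4, s2, s1, s3) gives {out.1, out.2, out.3, s1.2, s2.2, s4.1, s4.2, s4.3} {s1.1} {s1.3} {s2.1} {s2.3} {s3.1, s3.2, s3.3}, out.j being that stage's outer ports
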